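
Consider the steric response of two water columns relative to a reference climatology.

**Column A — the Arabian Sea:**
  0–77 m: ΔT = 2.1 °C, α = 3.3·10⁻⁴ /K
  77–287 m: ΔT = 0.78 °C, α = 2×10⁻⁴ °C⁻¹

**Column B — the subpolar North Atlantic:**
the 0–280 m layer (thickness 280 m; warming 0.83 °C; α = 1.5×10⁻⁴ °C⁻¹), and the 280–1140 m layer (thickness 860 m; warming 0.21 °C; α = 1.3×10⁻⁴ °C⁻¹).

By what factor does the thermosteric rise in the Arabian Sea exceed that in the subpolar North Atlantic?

A Layer 1: 3.3×10⁻⁴ × 77 × 2.1 = 0.053361 m
A 0.78 × 210 × 2×10⁻⁴ = 0.03276 m
A total: 0.086121 m
B Layer 1: 1.5×10⁻⁴ × 280 × 0.83 = 0.03486 m
B 860 × 0.21 × 1.3×10⁻⁴ = 0.023478 m
B total: 0.058338 m
Ratio: 0.086121 / 0.058338 ≈ 1.476

≈ 1.5×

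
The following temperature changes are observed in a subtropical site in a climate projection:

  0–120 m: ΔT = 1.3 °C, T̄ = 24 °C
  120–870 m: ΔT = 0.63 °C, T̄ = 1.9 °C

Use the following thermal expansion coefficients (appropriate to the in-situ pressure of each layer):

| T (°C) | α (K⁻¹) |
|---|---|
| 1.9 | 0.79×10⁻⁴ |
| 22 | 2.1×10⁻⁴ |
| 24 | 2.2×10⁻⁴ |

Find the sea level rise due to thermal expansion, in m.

0.0716 m of thermosteric rise

Layer 1 at 24 °C → α = 2.2×10⁻⁴ K⁻¹
Layer 2 at 1.9 °C → α = 0.79×10⁻⁴ K⁻¹
Layer 1: 120 × 2.2×10⁻⁴ × 1.3 = 0.03432 m
Layer 2: 0.79×10⁻⁴ × 750 × 0.63 = 0.0373275 m
Δh = 0.03432 + 0.0373275 = 0.0716475 m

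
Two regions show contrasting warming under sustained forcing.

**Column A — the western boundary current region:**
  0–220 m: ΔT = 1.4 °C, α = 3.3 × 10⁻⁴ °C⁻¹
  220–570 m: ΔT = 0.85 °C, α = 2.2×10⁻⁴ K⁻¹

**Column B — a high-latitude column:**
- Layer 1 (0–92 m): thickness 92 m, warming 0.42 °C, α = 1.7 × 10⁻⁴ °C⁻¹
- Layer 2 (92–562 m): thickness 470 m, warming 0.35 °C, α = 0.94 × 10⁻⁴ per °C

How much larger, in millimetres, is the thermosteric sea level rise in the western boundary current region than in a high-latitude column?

A 0–220 m: 220 × 3.3×10⁻⁴ × 1.4 = 0.10164 m
A 2.2×10⁻⁴ × 0.85 × 350 = 0.06545 m
A total: 0.16709 m
B 0–92 m: 1.7×10⁻⁴ × 92 × 0.42 = 0.0065688 m
B 0.35 × 470 × 0.94×10⁻⁴ = 0.015463 m
B total: 0.0220318 m
Difference: 0.16709 − 0.0220318 = 0.1450582 m

150 mm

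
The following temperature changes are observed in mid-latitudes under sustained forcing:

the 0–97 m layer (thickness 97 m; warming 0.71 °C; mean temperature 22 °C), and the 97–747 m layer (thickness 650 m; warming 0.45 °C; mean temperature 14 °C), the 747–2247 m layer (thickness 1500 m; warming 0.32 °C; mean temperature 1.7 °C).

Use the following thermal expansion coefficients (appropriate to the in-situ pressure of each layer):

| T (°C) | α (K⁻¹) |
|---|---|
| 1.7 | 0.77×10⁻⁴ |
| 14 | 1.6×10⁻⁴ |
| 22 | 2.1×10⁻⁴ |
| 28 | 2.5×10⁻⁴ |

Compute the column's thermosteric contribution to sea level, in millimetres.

Layer 1 at 22 °C → α = 2.1×10⁻⁴ K⁻¹
Layer 2 at 14 °C → α = 1.6×10⁻⁴ K⁻¹
Layer 3 at 1.7 °C → α = 0.77×10⁻⁴ K⁻¹
2.1×10⁻⁴ × 97 × 0.71 = 0.0144627 m
Layer 2: 1.6×10⁻⁴ × 650 × 0.45 = 0.04680 m
0.32 × 1500 × 0.77×10⁻⁴ = 0.03696 m
Δh = 0.0144627 + 0.04680 + 0.03696 = 0.0982227 m ≈ 98 mm

about 98 mm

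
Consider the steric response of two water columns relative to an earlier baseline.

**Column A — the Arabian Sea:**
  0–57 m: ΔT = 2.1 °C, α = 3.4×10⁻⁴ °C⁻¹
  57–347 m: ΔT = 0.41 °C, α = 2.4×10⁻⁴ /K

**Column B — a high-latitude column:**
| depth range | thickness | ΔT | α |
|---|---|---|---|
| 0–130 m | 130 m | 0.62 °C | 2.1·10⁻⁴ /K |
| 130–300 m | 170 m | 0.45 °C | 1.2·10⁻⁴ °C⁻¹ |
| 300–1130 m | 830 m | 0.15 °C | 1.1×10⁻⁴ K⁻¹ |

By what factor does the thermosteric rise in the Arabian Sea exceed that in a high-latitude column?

1.7

A Layer 1: 3.4×10⁻⁴ × 2.1 × 57 = 0.040698 m
A 0.41 × 290 × 2.4×10⁻⁴ = 0.028536 m
A total: 0.069234 m
B 0–130 m: 0.62 × 130 × 2.1×10⁻⁴ = 0.016926 m
B Layer 2: 170 × 1.2×10⁻⁴ × 0.45 = 0.00918 m
B 300–1130 m: 0.15 × 830 × 1.1×10⁻⁴ = 0.013695 m
B total: 0.039801 m
Ratio: 0.069234 / 0.039801 ≈ 1.740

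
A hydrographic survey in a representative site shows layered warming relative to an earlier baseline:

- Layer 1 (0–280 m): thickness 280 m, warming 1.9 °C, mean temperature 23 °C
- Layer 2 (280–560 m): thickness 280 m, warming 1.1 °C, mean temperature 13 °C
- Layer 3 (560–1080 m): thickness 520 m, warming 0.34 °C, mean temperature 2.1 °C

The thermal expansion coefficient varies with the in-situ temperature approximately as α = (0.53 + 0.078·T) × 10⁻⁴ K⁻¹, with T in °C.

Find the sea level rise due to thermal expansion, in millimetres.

Layer 1: α = (0.53 + 0.078×23)×10⁻⁴ = 2.324×10⁻⁴ K⁻¹
Layer 2: α = (0.53 + 0.078×13)×10⁻⁴ = 1.544×10⁻⁴ K⁻¹
Layer 3: α = (0.53 + 0.078×2.1)×10⁻⁴ = 0.6938×10⁻⁴ K⁻¹
Layer 1: 280 × 1.9 × 2.324×10⁻⁴ = 0.1236368 m
Layer 2: 1.1 × 1.544×10⁻⁴ × 280 = 0.0475552 m
560–1080 m: 0.34 × 520 × 0.6938×10⁻⁴ = 0.012266384 m
Δh = 0.1236368 + 0.0475552 + 0.012266384 = 0.183458384 m ≈ 183 mm

183 mm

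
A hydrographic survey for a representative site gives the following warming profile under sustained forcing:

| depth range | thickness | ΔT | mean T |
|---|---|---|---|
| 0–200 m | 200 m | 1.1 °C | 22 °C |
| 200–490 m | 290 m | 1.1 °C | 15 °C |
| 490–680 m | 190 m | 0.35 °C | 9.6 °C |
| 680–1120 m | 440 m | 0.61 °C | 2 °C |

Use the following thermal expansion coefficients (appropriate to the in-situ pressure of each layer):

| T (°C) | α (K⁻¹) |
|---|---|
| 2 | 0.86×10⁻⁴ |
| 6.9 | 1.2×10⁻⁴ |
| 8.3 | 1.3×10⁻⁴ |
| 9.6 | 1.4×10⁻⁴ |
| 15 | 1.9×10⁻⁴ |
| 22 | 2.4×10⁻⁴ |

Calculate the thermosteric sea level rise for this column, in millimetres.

Layer 1 at 22 °C → α = 2.4×10⁻⁴ K⁻¹
Layer 2 at 15 °C → α = 1.9×10⁻⁴ K⁻¹
Layer 3 at 9.6 °C → α = 1.4×10⁻⁴ K⁻¹
Layer 4 at 2 °C → α = 0.86×10⁻⁴ K⁻¹
Layer 1: 1.1 × 200 × 2.4×10⁻⁴ = 0.05280 m
Layer 2: 1.9×10⁻⁴ × 290 × 1.1 = 0.06061 m
490–680 m: 0.35 × 190 × 1.4×10⁻⁴ = 0.00931 m
440 × 0.86×10⁻⁴ × 0.61 = 0.0230824 m
Δh = 0.05280 + 0.06061 + 0.00931 + 0.0230824 = 0.1458024 m ≈ 146 mm

Δh = 146 mm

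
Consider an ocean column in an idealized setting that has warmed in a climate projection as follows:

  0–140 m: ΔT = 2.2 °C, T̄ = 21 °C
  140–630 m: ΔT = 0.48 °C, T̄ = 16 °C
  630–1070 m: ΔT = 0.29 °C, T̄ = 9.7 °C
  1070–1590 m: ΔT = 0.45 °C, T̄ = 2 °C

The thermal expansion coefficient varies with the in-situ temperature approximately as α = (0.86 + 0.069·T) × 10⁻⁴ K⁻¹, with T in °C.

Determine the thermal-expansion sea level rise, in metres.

about 0.160 m

Layer 1: α = (0.86 + 0.069×21)×10⁻⁴ = 2.309×10⁻⁴ K⁻¹
Layer 2: α = (0.86 + 0.069×16)×10⁻⁴ = 1.964×10⁻⁴ K⁻¹
Layer 3: α = (0.86 + 0.069×9.7)×10⁻⁴ = 1.5293×10⁻⁴ K⁻¹
Layer 4: α = (0.86 + 0.069×2)×10⁻⁴ = 0.998×10⁻⁴ K⁻¹
0–140 m: 2.2 × 140 × 2.309×10⁻⁴ = 0.0711172 m
Layer 2: 490 × 1.964×10⁻⁴ × 0.48 = 0.04619328 m
1.5293×10⁻⁴ × 0.29 × 440 = 0.019513868 m
0.998×10⁻⁴ × 520 × 0.45 = 0.0233532 m
Δh = 0.0711172 + 0.04619328 + 0.019513868 + 0.0233532 = 0.160177548 m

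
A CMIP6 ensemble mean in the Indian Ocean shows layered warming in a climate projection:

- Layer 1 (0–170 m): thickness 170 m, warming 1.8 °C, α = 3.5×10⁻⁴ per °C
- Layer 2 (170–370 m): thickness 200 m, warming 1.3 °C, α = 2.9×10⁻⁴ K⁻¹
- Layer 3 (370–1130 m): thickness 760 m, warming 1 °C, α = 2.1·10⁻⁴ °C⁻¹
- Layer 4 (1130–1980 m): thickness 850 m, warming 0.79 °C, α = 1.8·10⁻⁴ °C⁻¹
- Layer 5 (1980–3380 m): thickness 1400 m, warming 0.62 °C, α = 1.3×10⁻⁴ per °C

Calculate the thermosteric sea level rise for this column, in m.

Layer 1: 1.8 × 3.5×10⁻⁴ × 170 = 0.10710 m
2.9×10⁻⁴ × 200 × 1.3 = 0.07540 m
370–1130 m: 1 × 2.1×10⁻⁴ × 760 = 0.15960 m
1130–1980 m: 0.79 × 1.8×10⁻⁴ × 850 = 0.12087 m
1980–3380 m: 1400 × 1.3×10⁻⁴ × 0.62 = 0.11284 m
Δh = 0.10710 + 0.07540 + 0.15960 + 0.12087 + 0.11284 = 0.57581 m

Δh = 0.576 m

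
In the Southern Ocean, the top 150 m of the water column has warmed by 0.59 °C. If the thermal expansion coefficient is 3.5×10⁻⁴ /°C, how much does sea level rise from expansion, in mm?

Δh = 31.0 mm

Δh = αΔT·H = 3.5×10⁻⁴ × 0.59 × 150 = 0.030975 m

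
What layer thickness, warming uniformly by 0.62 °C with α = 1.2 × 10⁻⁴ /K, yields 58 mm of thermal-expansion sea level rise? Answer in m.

H ≈ 780 m

H = Δh/(αΔT) = 0.058 / (1.2×10⁻⁴ × 0.62) ≈ 779.6 m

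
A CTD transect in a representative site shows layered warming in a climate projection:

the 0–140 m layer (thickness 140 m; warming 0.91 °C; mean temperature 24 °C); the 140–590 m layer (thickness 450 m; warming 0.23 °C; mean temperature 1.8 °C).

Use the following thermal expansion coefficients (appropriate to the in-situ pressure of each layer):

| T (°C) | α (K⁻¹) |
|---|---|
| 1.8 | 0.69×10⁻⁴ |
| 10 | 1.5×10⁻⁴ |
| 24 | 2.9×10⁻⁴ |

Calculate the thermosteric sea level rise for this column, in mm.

Layer 1 at 24 °C → α = 2.9×10⁻⁴ K⁻¹
Layer 2 at 1.8 °C → α = 0.69×10⁻⁴ K⁻¹
0–140 m: 2.9×10⁻⁴ × 0.91 × 140 = 0.036946 m
0.23 × 0.69×10⁻⁴ × 450 = 0.0071415 m
Δh = 0.036946 + 0.0071415 = 0.0440875 m

about 44.1 mm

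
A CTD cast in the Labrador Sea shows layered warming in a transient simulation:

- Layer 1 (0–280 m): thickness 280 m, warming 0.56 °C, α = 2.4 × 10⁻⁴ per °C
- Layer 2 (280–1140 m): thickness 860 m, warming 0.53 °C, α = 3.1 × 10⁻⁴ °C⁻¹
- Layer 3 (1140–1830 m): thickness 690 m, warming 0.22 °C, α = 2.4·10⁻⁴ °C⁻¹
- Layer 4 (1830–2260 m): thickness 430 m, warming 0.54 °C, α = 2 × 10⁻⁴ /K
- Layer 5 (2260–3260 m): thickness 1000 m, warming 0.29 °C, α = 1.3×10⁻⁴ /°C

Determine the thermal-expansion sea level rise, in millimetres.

about 300 mm

0–280 m: 0.56 × 280 × 2.4×10⁻⁴ = 0.037632 m
860 × 3.1×10⁻⁴ × 0.53 = 0.141298 m
1140–1830 m: 690 × 2.4×10⁻⁴ × 0.22 = 0.036432 m
Layer 4: 430 × 0.54 × 2×10⁻⁴ = 0.04644 m
Layer 5: 0.29 × 1.3×10⁻⁴ × 1000 = 0.03770 m
Δh = 0.037632 + 0.141298 + 0.036432 + 0.04644 + 0.03770 = 0.299502 m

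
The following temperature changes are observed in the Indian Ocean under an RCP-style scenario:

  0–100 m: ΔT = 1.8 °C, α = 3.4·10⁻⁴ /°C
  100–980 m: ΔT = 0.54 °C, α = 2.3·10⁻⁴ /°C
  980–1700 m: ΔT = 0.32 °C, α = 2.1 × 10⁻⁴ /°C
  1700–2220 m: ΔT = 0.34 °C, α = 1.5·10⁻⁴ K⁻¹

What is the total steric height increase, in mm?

Layer 1: 1.8 × 100 × 3.4×10⁻⁴ = 0.06120 m
100–980 m: 880 × 0.54 × 2.3×10⁻⁴ = 0.109296 m
0.32 × 2.1×10⁻⁴ × 720 = 0.048384 m
520 × 1.5×10⁻⁴ × 0.34 = 0.02652 m
Δh = 0.06120 + 0.109296 + 0.048384 + 0.02652 = 0.24540 m

245 mm of thermosteric rise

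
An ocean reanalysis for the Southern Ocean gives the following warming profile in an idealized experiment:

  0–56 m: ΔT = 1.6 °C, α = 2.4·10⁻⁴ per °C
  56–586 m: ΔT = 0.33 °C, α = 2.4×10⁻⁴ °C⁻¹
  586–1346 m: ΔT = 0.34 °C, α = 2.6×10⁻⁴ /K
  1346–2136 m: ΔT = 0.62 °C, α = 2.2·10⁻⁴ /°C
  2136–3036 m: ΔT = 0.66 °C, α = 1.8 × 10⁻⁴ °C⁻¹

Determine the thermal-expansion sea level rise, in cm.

0–56 m: 1.6 × 2.4×10⁻⁴ × 56 = 0.021504 m
2.4×10⁻⁴ × 530 × 0.33 = 0.041976 m
586–1346 m: 760 × 0.34 × 2.6×10⁻⁴ = 0.067184 m
1346–2136 m: 790 × 0.62 × 2.2×10⁻⁴ = 0.107756 m
2136–3036 m: 0.66 × 900 × 1.8×10⁻⁴ = 0.10692 m
Δh = 0.021504 + 0.041976 + 0.067184 + 0.107756 + 0.10692 = 0.34534 m

34.5 cm of thermosteric rise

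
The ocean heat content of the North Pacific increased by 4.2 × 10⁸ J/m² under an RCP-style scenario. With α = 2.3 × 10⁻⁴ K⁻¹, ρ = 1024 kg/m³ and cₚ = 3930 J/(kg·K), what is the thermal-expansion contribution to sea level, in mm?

Δh = αQ/(ρcₚ) = 2.3×10⁻⁴ × 4.2×10⁸ / (1024 × 3930) ≈ 0.024004 m

Δh ≈ 24 mm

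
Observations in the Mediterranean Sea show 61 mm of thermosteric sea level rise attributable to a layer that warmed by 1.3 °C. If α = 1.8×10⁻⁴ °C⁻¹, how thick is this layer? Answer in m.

H = Δh/(αΔT) = 0.061 / (1.8×10⁻⁴ × 1.3) ≈ 260.7 m

260 m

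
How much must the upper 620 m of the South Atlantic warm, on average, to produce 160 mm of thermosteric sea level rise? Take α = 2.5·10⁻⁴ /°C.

1.03 °C

ΔT = Δh/(αH) = 0.16 / (2.5×10⁻⁴ × 620) ≈ 1.032 °C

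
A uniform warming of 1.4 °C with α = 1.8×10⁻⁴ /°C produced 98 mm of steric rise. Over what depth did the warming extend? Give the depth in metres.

H ≈ 390 m

H = Δh/(αΔT) = 0.098 / (1.8×10⁻⁴ × 1.4) ≈ 388.9 m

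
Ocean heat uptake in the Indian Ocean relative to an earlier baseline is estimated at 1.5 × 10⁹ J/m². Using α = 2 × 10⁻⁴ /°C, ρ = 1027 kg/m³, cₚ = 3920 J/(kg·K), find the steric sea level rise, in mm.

Δh ≈ 74.5 mm

Δh = αQ/(ρcₚ) = 2×10⁻⁴ × 1.5×10⁹ / (1027 × 3920) ≈ 0.074519 m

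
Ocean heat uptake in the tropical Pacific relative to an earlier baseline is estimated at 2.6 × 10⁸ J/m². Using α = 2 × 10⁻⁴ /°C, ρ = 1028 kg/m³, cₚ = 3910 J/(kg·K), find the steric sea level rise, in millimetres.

12.9 mm of thermosteric rise

Δh = αQ/(ρcₚ) = 2×10⁻⁴ × 2.6×10⁸ / (1028 × 3910) ≈ 0.012937 m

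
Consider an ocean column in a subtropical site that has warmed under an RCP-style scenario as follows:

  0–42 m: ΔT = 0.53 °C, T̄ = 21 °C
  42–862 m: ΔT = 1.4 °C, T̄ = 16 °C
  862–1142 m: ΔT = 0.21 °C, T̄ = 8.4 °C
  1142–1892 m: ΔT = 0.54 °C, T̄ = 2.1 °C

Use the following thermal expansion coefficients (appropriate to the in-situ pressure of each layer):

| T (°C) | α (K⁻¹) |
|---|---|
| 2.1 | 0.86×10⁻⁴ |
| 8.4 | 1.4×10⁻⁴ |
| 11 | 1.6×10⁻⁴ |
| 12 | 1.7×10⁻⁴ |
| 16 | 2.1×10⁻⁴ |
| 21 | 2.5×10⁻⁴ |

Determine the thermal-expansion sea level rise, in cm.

about 29 cm

Layer 1 at 21 °C → α = 2.5×10⁻⁴ K⁻¹
Layer 2 at 16 °C → α = 2.1×10⁻⁴ K⁻¹
Layer 3 at 8.4 °C → α = 1.4×10⁻⁴ K⁻¹
Layer 4 at 2.1 °C → α = 0.86×10⁻⁴ K⁻¹
0–42 m: 0.53 × 2.5×10⁻⁴ × 42 = 0.005565 m
1.4 × 820 × 2.1×10⁻⁴ = 0.24108 m
1.4×10⁻⁴ × 0.21 × 280 = 0.008232 m
1142–1892 m: 750 × 0.54 × 0.86×10⁻⁴ = 0.03483 m
Δh = 0.005565 + 0.24108 + 0.008232 + 0.03483 = 0.289707 m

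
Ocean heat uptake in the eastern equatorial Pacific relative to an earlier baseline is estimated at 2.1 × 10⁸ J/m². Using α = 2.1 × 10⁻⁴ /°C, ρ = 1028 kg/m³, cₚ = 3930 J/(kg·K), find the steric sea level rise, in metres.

0.0109 m

Δh = αQ/(ρcₚ) = 2.1×10⁻⁴ × 2.1×10⁸ / (1028 × 3930) ≈ 0.010916 m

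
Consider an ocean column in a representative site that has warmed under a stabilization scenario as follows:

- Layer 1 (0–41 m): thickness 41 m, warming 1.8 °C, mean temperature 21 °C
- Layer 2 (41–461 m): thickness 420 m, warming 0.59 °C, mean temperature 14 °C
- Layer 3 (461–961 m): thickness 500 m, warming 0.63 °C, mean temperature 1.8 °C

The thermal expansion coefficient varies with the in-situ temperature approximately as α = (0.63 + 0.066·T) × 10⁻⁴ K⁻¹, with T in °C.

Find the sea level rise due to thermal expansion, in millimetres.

Δh ≈ 77.0 mm

Layer 1: α = (0.63 + 0.066×21)×10⁻⁴ = 2.016×10⁻⁴ K⁻¹
Layer 2: α = (0.63 + 0.066×14)×10⁻⁴ = 1.554×10⁻⁴ K⁻¹
Layer 3: α = (0.63 + 0.066×1.8)×10⁻⁴ = 0.7488×10⁻⁴ K⁻¹
Layer 1: 41 × 2.016×10⁻⁴ × 1.8 = 0.01487808 m
41–461 m: 0.59 × 1.554×10⁻⁴ × 420 = 0.03850812 m
0.7488×10⁻⁴ × 0.63 × 500 = 0.0235872 m
Δh = 0.01487808 + 0.03850812 + 0.0235872 = 0.0769734 m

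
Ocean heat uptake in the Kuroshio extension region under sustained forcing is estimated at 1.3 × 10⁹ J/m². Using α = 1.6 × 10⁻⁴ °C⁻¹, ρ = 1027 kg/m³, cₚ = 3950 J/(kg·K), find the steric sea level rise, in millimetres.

Δh = αQ/(ρcₚ) = 1.6×10⁻⁴ × 1.3×10⁹ / (1027 × 3950) ≈ 0.051274 m

51 mm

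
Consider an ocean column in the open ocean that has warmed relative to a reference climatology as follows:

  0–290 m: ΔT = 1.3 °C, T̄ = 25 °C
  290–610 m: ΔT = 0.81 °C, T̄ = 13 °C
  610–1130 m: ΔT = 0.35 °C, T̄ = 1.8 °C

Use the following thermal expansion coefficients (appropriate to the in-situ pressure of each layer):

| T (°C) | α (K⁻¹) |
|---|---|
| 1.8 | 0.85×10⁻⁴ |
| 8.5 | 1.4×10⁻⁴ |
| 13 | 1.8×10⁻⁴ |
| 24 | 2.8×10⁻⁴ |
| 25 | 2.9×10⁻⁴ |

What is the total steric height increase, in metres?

Δh = 0.17 m

Layer 1 at 25 °C → α = 2.9×10⁻⁴ K⁻¹
Layer 2 at 13 °C → α = 1.8×10⁻⁴ K⁻¹
Layer 3 at 1.8 °C → α = 0.85×10⁻⁴ K⁻¹
1.3 × 2.9×10⁻⁴ × 290 = 0.10933 m
Layer 2: 320 × 1.8×10⁻⁴ × 0.81 = 0.046656 m
Layer 3: 0.85×10⁻⁴ × 0.35 × 520 = 0.01547 m
Δh = 0.10933 + 0.046656 + 0.01547 = 0.171456 m ≈ 0.17 m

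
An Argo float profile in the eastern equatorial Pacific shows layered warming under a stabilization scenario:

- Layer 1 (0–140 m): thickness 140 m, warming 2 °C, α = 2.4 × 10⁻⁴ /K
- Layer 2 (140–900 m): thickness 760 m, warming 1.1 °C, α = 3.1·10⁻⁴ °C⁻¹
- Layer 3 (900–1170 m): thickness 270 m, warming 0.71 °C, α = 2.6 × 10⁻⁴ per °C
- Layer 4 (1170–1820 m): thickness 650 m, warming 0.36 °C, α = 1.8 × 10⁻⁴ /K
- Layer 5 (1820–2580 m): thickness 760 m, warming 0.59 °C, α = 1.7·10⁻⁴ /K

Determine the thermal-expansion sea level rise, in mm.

495 mm of thermosteric rise

Layer 1: 2.4×10⁻⁴ × 140 × 2 = 0.06720 m
140–900 m: 1.1 × 3.1×10⁻⁴ × 760 = 0.25916 m
900–1170 m: 2.6×10⁻⁴ × 0.71 × 270 = 0.049842 m
Layer 4: 0.36 × 650 × 1.8×10⁻⁴ = 0.04212 m
Layer 5: 760 × 1.7×10⁻⁴ × 0.59 = 0.076228 m
Δh = 0.06720 + 0.25916 + 0.049842 + 0.04212 + 0.076228 = 0.49455 m ≈ 495 mm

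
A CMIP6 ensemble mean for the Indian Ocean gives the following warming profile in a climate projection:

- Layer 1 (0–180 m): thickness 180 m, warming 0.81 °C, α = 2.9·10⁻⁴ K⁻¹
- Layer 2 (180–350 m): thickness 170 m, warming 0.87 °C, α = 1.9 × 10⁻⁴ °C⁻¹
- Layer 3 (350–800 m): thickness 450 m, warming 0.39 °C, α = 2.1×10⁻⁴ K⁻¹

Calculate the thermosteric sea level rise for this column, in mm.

Δh = 107 mm

2.9×10⁻⁴ × 180 × 0.81 = 0.042282 m
1.9×10⁻⁴ × 0.87 × 170 = 0.028101 m
450 × 2.1×10⁻⁴ × 0.39 = 0.036855 m
Δh = 0.042282 + 0.028101 + 0.036855 = 0.107238 m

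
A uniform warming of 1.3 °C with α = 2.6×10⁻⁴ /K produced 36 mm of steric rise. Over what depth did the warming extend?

107 m

H = Δh/(αΔT) = 0.036 / (2.6×10⁻⁴ × 1.3) ≈ 106.5 m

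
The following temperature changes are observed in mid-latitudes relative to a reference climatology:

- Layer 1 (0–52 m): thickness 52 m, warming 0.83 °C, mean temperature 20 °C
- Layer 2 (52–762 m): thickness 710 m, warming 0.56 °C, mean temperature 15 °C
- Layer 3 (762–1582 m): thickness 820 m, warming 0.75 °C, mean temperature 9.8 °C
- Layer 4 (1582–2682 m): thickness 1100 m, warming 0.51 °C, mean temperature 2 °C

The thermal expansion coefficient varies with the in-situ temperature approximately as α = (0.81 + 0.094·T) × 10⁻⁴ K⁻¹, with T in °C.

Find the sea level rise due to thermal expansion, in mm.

Layer 1: α = (0.81 + 0.094×20)×10⁻⁴ = 2.69×10⁻⁴ K⁻¹
Layer 2: α = (0.81 + 0.094×15)×10⁻⁴ = 2.22×10⁻⁴ K⁻¹
Layer 3: α = (0.81 + 0.094×9.8)×10⁻⁴ = 1.7312×10⁻⁴ K⁻¹
Layer 4: α = (0.81 + 0.094×2)×10⁻⁴ = 0.998×10⁻⁴ K⁻¹
0–52 m: 0.83 × 2.69×10⁻⁴ × 52 = 0.01161004 m
Layer 2: 710 × 2.22×10⁻⁴ × 0.56 = 0.0882672 m
Layer 3: 1.7312×10⁻⁴ × 0.75 × 820 = 0.1064688 m
Layer 4: 0.51 × 1100 × 0.998×10⁻⁴ = 0.0559878 m
Δh = 0.01161004 + 0.0882672 + 0.1064688 + 0.0559878 = 0.26233384 m

260 mm of thermosteric rise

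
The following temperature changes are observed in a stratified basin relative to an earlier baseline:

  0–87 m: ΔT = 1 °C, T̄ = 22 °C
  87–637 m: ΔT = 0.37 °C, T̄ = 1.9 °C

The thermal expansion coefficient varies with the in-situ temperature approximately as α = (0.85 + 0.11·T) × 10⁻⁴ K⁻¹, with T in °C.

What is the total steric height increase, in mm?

Layer 1: α = (0.85 + 0.11×22)×10⁻⁴ = 3.27×10⁻⁴ K⁻¹
Layer 2: α = (0.85 + 0.11×1.9)×10⁻⁴ = 1.059×10⁻⁴ K⁻¹
3.27×10⁻⁴ × 1 × 87 = 0.028449 m
87–637 m: 1.059×10⁻⁴ × 0.37 × 550 = 0.02155065 m
Δh = 0.028449 + 0.02155065 = 0.04999965 m

Δh ≈ 50.0 mm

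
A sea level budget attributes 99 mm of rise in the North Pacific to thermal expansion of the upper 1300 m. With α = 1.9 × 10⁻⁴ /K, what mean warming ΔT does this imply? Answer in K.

ΔT = Δh/(αH) = 0.099 / (1.9×10⁻⁴ × 1300) ≈ 0.4008 K

ΔT ≈ 0.401 K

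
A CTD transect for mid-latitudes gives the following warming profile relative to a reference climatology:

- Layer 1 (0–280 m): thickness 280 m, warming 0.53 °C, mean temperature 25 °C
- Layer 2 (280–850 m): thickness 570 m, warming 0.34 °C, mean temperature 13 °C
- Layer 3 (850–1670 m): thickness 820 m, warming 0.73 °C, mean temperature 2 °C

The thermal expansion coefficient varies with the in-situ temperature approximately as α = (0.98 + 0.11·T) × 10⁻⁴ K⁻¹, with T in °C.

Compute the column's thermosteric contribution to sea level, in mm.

Layer 1: α = (0.98 + 0.11×25)×10⁻⁴ = 3.73×10⁻⁴ K⁻¹
Layer 2: α = (0.98 + 0.11×13)×10⁻⁴ = 2.41×10⁻⁴ K⁻¹
Layer 3: α = (0.98 + 0.11×2)×10⁻⁴ = 1.2×10⁻⁴ K⁻¹
0.53 × 280 × 3.73×10⁻⁴ = 0.0553532 m
Layer 2: 2.41×10⁻⁴ × 0.34 × 570 = 0.0467058 m
820 × 1.2×10⁻⁴ × 0.73 = 0.071832 m
Δh = 0.0553532 + 0.0467058 + 0.071832 = 0.173891 m ≈ 174 mm

Δh = 174 mm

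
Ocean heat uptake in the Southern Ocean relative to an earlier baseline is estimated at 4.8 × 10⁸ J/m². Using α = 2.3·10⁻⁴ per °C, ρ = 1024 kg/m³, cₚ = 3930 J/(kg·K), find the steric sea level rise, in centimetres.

about 2.74 cm

Δh = αQ/(ρcₚ) = 2.3×10⁻⁴ × 4.8×10⁸ / (1024 × 3930) ≈ 0.027433 m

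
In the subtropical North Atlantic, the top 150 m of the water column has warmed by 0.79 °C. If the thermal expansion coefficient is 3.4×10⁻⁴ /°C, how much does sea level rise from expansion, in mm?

40.3 mm of thermosteric rise

Δh = αΔT·H = 3.4×10⁻⁴ × 0.79 × 150 = 0.04029 m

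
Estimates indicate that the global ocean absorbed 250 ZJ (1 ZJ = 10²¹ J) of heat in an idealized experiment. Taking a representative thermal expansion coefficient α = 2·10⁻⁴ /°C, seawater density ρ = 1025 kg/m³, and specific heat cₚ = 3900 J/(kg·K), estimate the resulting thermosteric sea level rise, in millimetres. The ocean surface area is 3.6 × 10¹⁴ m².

Δh = 34.7 mm

Per unit area: Q = 250×10²¹ / (3.6×10¹⁴) ≈ 6.944×10⁸ J/m²
Δh = αQ/(ρcₚ) = 2×10⁻⁴ × 6.944×10⁸ / (1025 × 3900) ≈ 0.034742 m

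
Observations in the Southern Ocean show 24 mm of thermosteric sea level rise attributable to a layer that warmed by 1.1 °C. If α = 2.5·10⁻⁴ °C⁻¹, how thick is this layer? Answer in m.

H ≈ 87 m

H = Δh/(αΔT) = 0.024 / (2.5×10⁻⁴ × 1.1) ≈ 87.27 m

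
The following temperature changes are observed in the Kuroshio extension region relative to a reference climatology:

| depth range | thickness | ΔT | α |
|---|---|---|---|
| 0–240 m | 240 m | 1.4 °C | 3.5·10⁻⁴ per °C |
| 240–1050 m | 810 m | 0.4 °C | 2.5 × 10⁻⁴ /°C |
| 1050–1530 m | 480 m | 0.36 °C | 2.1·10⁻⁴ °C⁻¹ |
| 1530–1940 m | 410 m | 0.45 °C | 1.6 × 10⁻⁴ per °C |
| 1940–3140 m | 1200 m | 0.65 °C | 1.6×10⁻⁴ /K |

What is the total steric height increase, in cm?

38.9 cm

Layer 1: 3.5×10⁻⁴ × 240 × 1.4 = 0.11760 m
810 × 0.4 × 2.5×10⁻⁴ = 0.08100 m
Layer 3: 0.36 × 480 × 2.1×10⁻⁴ = 0.036288 m
Layer 4: 410 × 1.6×10⁻⁴ × 0.45 = 0.02952 m
Layer 5: 0.65 × 1.6×10⁻⁴ × 1200 = 0.12480 m
Δh = 0.11760 + 0.08100 + 0.036288 + 0.02952 + 0.12480 = 0.389208 m ≈ 38.9 cm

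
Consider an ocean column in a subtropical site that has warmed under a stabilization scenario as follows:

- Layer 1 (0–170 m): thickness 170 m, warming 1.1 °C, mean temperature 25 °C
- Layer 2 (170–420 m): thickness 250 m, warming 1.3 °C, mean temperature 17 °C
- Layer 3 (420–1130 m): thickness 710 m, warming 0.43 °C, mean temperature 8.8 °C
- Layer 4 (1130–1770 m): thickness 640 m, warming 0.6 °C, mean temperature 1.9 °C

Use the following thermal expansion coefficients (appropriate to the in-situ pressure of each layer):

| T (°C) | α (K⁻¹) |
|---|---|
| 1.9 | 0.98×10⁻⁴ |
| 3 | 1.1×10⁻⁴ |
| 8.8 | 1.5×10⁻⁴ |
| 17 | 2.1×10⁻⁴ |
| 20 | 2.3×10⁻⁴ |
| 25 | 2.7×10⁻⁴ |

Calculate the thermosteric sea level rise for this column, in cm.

Δh ≈ 20 cm

Layer 1 at 25 °C → α = 2.7×10⁻⁴ K⁻¹
Layer 2 at 17 °C → α = 2.1×10⁻⁴ K⁻¹
Layer 3 at 8.8 °C → α = 1.5×10⁻⁴ K⁻¹
Layer 4 at 1.9 °C → α = 0.98×10⁻⁴ K⁻¹
Layer 1: 170 × 1.1 × 2.7×10⁻⁴ = 0.05049 m
Layer 2: 1.3 × 250 × 2.1×10⁻⁴ = 0.06825 m
0.43 × 710 × 1.5×10⁻⁴ = 0.045795 m
Layer 4: 0.6 × 0.98×10⁻⁴ × 640 = 0.037632 m
Δh = 0.05049 + 0.06825 + 0.045795 + 0.037632 = 0.202167 m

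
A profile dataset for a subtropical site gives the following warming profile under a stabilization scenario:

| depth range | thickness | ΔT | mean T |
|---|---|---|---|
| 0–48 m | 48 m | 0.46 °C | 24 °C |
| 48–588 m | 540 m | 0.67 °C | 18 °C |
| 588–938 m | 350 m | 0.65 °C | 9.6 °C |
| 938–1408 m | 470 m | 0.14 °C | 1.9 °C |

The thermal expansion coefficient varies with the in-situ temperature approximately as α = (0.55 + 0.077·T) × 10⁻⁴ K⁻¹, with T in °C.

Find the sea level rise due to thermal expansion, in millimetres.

Δh = 109 mm

Layer 1: α = (0.55 + 0.077×24)×10⁻⁴ = 2.398×10⁻⁴ K⁻¹
Layer 2: α = (0.55 + 0.077×18)×10⁻⁴ = 1.936×10⁻⁴ K⁻¹
Layer 3: α = (0.55 + 0.077×9.6)×10⁻⁴ = 1.2892×10⁻⁴ K⁻¹
Layer 4: α = (0.55 + 0.077×1.9)×10⁻⁴ = 0.6963×10⁻⁴ K⁻¹
0–48 m: 2.398×10⁻⁴ × 0.46 × 48 = 0.005294784 m
0.67 × 1.936×10⁻⁴ × 540 = 0.07004448 m
Layer 3: 0.65 × 350 × 1.2892×10⁻⁴ = 0.0293293 m
938–1408 m: 470 × 0.6963×10⁻⁴ × 0.14 = 0.004581654 m
Δh = 0.005294784 + 0.07004448 + 0.0293293 + 0.004581654 = 0.109250218 m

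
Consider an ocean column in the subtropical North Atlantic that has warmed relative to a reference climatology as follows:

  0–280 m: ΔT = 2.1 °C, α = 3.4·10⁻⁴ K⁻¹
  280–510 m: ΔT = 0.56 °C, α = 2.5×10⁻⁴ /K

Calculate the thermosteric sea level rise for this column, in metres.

about 0.232 m

0–280 m: 280 × 3.4×10⁻⁴ × 2.1 = 0.19992 m
280–510 m: 230 × 2.5×10⁻⁴ × 0.56 = 0.03220 m
Δh = 0.19992 + 0.03220 = 0.23212 m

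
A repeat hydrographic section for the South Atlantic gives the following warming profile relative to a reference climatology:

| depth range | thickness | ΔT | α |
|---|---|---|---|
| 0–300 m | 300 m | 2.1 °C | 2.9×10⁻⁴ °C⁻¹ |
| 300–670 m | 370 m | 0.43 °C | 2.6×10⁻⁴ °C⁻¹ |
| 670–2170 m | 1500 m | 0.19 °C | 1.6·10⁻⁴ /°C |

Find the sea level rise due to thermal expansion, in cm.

0–300 m: 2.1 × 300 × 2.9×10⁻⁴ = 0.18270 m
Layer 2: 370 × 2.6×10⁻⁴ × 0.43 = 0.041366 m
0.19 × 1.6×10⁻⁴ × 1500 = 0.04560 m
Δh = 0.18270 + 0.041366 + 0.04560 = 0.269666 m

Δh ≈ 27.0 cm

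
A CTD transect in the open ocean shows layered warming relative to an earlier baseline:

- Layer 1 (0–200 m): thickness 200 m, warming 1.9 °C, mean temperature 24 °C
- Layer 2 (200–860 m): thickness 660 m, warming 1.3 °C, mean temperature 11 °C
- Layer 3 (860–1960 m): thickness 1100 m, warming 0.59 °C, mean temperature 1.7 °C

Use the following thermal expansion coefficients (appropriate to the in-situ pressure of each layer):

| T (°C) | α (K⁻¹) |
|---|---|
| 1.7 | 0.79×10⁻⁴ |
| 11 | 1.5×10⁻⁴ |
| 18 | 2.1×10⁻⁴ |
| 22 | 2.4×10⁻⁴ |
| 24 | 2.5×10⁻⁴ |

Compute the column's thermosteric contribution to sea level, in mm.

275 mm of thermosteric rise

Layer 1 at 24 °C → α = 2.5×10⁻⁴ K⁻¹
Layer 2 at 11 °C → α = 1.5×10⁻⁴ K⁻¹
Layer 3 at 1.7 °C → α = 0.79×10⁻⁴ K⁻¹
1.9 × 200 × 2.5×10⁻⁴ = 0.09500 m
1.3 × 1.5×10⁻⁴ × 660 = 0.12870 m
Layer 3: 0.59 × 0.79×10⁻⁴ × 1100 = 0.051271 m
Δh = 0.09500 + 0.12870 + 0.051271 = 0.274971 m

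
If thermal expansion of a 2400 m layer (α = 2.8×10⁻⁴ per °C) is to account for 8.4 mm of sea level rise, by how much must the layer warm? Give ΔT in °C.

about 0.013 °C

ΔT = Δh/(αH) = 0.0084 / (2.8×10⁻⁴ × 2400) = 0.01250 °C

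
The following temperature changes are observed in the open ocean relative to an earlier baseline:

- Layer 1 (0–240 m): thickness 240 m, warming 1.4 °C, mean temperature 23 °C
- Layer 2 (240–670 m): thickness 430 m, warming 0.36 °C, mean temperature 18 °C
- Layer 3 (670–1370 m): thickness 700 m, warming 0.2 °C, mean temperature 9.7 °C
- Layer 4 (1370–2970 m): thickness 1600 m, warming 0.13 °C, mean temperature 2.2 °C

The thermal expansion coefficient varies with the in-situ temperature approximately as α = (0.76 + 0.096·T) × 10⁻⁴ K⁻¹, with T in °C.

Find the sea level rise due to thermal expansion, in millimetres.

Layer 1: α = (0.76 + 0.096×23)×10⁻⁴ = 2.968×10⁻⁴ K⁻¹
Layer 2: α = (0.76 + 0.096×18)×10⁻⁴ = 2.488×10⁻⁴ K⁻¹
Layer 3: α = (0.76 + 0.096×9.7)×10⁻⁴ = 1.6912×10⁻⁴ K⁻¹
Layer 4: α = (0.76 + 0.096×2.2)×10⁻⁴ = 0.9712×10⁻⁴ K⁻¹
0–240 m: 2.968×10⁻⁴ × 240 × 1.4 = 0.0997248 m
240–670 m: 2.488×10⁻⁴ × 430 × 0.36 = 0.03851424 m
1.6912×10⁻⁴ × 0.2 × 700 = 0.0236768 m
1370–2970 m: 0.9712×10⁻⁴ × 1600 × 0.13 = 0.02020096 m
Δh = 0.0997248 + 0.03851424 + 0.0236768 + 0.02020096 = 0.1821168 m ≈ 182 mm

182 mm of thermosteric rise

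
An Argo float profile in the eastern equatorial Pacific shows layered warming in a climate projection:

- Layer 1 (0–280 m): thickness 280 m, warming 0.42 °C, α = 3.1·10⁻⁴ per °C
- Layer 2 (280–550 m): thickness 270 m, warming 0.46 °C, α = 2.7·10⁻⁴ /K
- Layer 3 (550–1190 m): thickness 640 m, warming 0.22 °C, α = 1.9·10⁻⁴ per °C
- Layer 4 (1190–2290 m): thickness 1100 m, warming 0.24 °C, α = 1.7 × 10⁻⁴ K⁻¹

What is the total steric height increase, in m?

Δh ≈ 0.14 m

Layer 1: 3.1×10⁻⁴ × 280 × 0.42 = 0.036456 m
280–550 m: 270 × 0.46 × 2.7×10⁻⁴ = 0.033534 m
550–1190 m: 640 × 0.22 × 1.9×10⁻⁴ = 0.026752 m
1190–2290 m: 0.24 × 1100 × 1.7×10⁻⁴ = 0.04488 m
Δh = 0.036456 + 0.033534 + 0.026752 + 0.04488 = 0.141622 m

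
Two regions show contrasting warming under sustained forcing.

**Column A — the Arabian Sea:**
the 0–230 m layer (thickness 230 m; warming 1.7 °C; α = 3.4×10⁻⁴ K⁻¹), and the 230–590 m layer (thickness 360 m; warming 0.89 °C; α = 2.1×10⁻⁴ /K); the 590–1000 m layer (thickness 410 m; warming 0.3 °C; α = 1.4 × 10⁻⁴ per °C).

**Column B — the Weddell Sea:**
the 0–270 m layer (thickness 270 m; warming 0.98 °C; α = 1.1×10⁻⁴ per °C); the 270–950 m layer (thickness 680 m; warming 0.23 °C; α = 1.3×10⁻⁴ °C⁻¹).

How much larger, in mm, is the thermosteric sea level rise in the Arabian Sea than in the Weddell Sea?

A Layer 1: 230 × 3.4×10⁻⁴ × 1.7 = 0.13294 m
A 230–590 m: 0.89 × 2.1×10⁻⁴ × 360 = 0.067284 m
A Layer 3: 0.3 × 1.4×10⁻⁴ × 410 = 0.01722 m
A total: 0.217444 m
B 270 × 0.98 × 1.1×10⁻⁴ = 0.029106 m
B Layer 2: 1.3×10⁻⁴ × 680 × 0.23 = 0.020332 m
B total: 0.049438 m
Difference: 0.217444 − 0.049438 = 0.168006 m

170 mm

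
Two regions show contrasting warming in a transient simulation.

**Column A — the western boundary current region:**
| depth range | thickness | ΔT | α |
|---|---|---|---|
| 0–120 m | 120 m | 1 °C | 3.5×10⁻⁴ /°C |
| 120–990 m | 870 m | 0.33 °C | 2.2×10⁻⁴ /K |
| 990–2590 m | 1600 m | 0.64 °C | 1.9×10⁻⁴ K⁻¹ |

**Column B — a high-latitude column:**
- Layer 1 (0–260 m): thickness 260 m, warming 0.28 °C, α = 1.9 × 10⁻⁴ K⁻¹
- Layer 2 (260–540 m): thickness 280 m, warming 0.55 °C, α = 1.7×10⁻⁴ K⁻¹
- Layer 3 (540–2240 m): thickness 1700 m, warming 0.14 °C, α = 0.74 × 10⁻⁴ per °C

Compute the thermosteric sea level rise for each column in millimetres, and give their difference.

A: 300 mm; B: 58 mm; difference 240 mm

A 3.5×10⁻⁴ × 1 × 120 = 0.04200 m
A 870 × 0.33 × 2.2×10⁻⁴ = 0.063162 m
A 0.64 × 1600 × 1.9×10⁻⁴ = 0.19456 m
A total: 0.299722 m
B 0.28 × 260 × 1.9×10⁻⁴ = 0.013832 m
B 0.55 × 280 × 1.7×10⁻⁴ = 0.02618 m
B 540–2240 m: 1700 × 0.74×10⁻⁴ × 0.14 = 0.017612 m
B total: 0.057624 m
Difference: 0.299722 − 0.057624 = 0.242098 m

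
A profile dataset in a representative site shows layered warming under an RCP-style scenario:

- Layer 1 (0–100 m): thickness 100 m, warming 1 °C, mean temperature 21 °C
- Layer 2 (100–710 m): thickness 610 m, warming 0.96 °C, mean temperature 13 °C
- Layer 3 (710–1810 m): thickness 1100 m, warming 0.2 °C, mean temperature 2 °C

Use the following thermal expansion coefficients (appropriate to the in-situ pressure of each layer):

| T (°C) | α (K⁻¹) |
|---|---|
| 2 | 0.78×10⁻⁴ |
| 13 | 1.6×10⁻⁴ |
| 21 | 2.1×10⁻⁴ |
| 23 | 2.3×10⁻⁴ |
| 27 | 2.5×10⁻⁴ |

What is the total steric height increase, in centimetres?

Layer 1 at 21 °C → α = 2.1×10⁻⁴ K⁻¹
Layer 2 at 13 °C → α = 1.6×10⁻⁴ K⁻¹
Layer 3 at 2 °C → α = 0.78×10⁻⁴ K⁻¹
0–100 m: 100 × 2.1×10⁻⁴ × 1 = 0.02100 m
610 × 1.6×10⁻⁴ × 0.96 = 0.093696 m
710–1810 m: 1100 × 0.2 × 0.78×10⁻⁴ = 0.01716 m
Δh = 0.02100 + 0.093696 + 0.01716 = 0.131856 m ≈ 13 cm

13 cm of thermosteric rise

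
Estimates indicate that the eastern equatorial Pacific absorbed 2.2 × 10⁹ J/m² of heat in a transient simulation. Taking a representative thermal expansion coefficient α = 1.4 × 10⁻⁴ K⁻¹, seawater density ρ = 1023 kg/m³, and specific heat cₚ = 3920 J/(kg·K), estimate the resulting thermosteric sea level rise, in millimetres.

Δh ≈ 76.8 mm

Δh = αQ/(ρcₚ) = 1.4×10⁻⁴ × 2.2×10⁹ / (1023 × 3920) ≈ 0.076805 m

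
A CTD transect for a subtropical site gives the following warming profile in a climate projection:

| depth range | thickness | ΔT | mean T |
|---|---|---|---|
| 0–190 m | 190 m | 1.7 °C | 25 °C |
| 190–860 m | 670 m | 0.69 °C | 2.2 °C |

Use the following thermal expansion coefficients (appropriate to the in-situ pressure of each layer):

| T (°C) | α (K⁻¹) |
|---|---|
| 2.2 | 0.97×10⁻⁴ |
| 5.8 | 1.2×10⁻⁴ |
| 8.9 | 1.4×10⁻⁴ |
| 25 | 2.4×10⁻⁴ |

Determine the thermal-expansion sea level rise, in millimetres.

about 120 mm

Layer 1 at 25 °C → α = 2.4×10⁻⁴ K⁻¹
Layer 2 at 2.2 °C → α = 0.97×10⁻⁴ K⁻¹
2.4×10⁻⁴ × 1.7 × 190 = 0.07752 m
0.97×10⁻⁴ × 670 × 0.69 = 0.0448431 m
Δh = 0.07752 + 0.0448431 = 0.1223631 m ≈ 120 mm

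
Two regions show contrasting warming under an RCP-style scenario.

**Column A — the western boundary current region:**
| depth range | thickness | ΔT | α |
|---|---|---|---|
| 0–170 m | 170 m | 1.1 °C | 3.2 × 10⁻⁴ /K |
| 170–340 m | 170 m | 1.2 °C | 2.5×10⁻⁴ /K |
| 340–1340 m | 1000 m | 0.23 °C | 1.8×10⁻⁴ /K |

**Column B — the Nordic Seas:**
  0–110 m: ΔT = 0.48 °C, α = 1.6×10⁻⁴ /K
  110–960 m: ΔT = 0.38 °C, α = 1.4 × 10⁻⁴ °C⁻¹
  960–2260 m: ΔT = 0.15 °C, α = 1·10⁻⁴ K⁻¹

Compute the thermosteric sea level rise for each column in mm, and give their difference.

A 0–170 m: 1.1 × 3.2×10⁻⁴ × 170 = 0.05984 m
A 1.2 × 170 × 2.5×10⁻⁴ = 0.05100 m
A 340–1340 m: 1000 × 1.8×10⁻⁴ × 0.23 = 0.04140 m
A total: 0.15224 m
B 110 × 1.6×10⁻⁴ × 0.48 = 0.008448 m
B Layer 2: 850 × 1.4×10⁻⁴ × 0.38 = 0.04522 m
B Layer 3: 1×10⁻⁴ × 1300 × 0.15 = 0.01950 m
B total: 0.073168 m
Difference: 0.15224 − 0.073168 = 0.079072 m

Δh_A ≈ 152 mm, Δh_B ≈ 73.2 mm; difference ≈ 79.1 mm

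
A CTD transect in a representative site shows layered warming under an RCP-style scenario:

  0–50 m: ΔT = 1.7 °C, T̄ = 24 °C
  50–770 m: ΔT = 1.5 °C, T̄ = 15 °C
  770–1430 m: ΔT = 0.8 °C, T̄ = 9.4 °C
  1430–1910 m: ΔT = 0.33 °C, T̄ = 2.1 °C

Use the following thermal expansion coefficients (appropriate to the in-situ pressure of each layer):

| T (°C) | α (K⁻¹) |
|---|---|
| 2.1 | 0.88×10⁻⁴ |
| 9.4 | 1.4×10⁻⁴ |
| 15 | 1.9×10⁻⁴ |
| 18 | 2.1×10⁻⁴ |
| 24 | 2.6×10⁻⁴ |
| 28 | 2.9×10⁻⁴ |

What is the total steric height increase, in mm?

315 mm

Layer 1 at 24 °C → α = 2.6×10⁻⁴ K⁻¹
Layer 2 at 15 °C → α = 1.9×10⁻⁴ K⁻¹
Layer 3 at 9.4 °C → α = 1.4×10⁻⁴ K⁻¹
Layer 4 at 2.1 °C → α = 0.88×10⁻⁴ K⁻¹
0–50 m: 50 × 2.6×10⁻⁴ × 1.7 = 0.02210 m
1.5 × 1.9×10⁻⁴ × 720 = 0.20520 m
770–1430 m: 0.8 × 660 × 1.4×10⁻⁴ = 0.07392 m
1430–1910 m: 480 × 0.88×10⁻⁴ × 0.33 = 0.0139392 m
Δh = 0.02210 + 0.20520 + 0.07392 + 0.0139392 = 0.3151592 m ≈ 315 mm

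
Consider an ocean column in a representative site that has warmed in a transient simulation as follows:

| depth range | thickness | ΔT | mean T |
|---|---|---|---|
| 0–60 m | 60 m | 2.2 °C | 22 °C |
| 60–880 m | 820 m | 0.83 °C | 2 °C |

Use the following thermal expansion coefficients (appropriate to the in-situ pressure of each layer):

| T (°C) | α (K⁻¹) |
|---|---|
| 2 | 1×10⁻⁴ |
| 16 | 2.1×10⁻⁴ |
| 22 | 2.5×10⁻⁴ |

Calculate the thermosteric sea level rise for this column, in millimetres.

Layer 1 at 22 °C → α = 2.5×10⁻⁴ K⁻¹
Layer 2 at 2 °C → α = 1×10⁻⁴ K⁻¹
0–60 m: 2.5×10⁻⁴ × 60 × 2.2 = 0.03300 m
Layer 2: 820 × 0.83 × 1×10⁻⁴ = 0.06806 m
Δh = 0.03300 + 0.06806 = 0.10106 m ≈ 101 mm

101 mm of thermosteric rise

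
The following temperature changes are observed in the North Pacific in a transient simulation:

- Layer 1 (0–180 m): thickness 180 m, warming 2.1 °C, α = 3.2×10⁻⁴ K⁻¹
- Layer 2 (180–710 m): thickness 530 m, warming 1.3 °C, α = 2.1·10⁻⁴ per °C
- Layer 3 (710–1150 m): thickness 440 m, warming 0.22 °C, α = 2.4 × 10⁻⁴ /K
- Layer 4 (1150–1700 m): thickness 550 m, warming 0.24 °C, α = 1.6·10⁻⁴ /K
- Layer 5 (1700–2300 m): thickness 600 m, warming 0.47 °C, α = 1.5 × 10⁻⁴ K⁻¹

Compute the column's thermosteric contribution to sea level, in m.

Layer 1: 3.2×10⁻⁴ × 180 × 2.1 = 0.12096 m
Layer 2: 1.3 × 2.1×10⁻⁴ × 530 = 0.14469 m
710–1150 m: 2.4×10⁻⁴ × 440 × 0.22 = 0.023232 m
1150–1700 m: 0.24 × 550 × 1.6×10⁻⁴ = 0.02112 m
1.5×10⁻⁴ × 0.47 × 600 = 0.04230 m
Δh = 0.12096 + 0.14469 + 0.023232 + 0.02112 + 0.04230 = 0.352302 m

about 0.352 m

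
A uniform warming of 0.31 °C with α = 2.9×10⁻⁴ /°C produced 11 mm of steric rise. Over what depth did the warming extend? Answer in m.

H ≈ 122 m

H = Δh/(αΔT) = 0.011 / (2.9×10⁻⁴ × 0.31) ≈ 122.4 m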